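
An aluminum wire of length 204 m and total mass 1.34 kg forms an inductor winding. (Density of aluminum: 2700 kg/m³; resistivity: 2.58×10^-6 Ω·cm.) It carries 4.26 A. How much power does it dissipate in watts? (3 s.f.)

ρ = 2.58×10^-6 Ω·cm = 2.58×10^-8 Ω·m
A = m/(density·L) = 1.34/(2700×204) = 2.4328e-06 m²
R = ρL/A = (2.58×10^-8)(204)/(2.4328e-06) = 2.163 Ω
P = I²R = (4.26)² × 2.163 = 39.3 W

39.3 W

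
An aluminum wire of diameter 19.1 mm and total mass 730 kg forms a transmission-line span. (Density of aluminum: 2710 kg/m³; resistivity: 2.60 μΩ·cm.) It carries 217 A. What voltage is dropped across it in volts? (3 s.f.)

18.5 V

ρ = 2.60 μΩ·cm = 2.60×10^-8 Ω·m
A = π(d/2)² = π(9.5500e-03 m)² = 2.8652e-04 m²
L = m/(density·A) = 730/(2710×2.8652e-04) = 940.1 m
R = ρL/A = (2.60×10^-8)(940.1)/(2.8652e-04) = 0.08531 Ω
V = IR = 217 × 0.08531 = 18.5 V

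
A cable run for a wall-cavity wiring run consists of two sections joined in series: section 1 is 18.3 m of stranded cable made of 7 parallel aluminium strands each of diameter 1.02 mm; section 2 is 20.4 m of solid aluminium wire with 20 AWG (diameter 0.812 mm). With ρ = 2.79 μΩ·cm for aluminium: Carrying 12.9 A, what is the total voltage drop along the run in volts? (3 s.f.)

15.3 V

ρ = 2.79 μΩ·cm = 2.79×10^-8 Ω·m
Section 1: A_strand = π(5.1000e-04)² = 8.171e-07 m²; R₁ = ρL/(N·A_s) = (2.79×10^-8)(18.3)/(7×8.171e-07) = 0.08926 Ω
Section 2: A = π(0.812/2 mm)² = π(4.0600e-04 m)² = 5.178e-07 m²
R₂ = (2.79×10^-8)(20.4)/(5.178e-07) = 1.099 Ω
R = R₁ + R₂ = 1.188 Ω
V = IR = 12.9 × 1.188 = 15.3 V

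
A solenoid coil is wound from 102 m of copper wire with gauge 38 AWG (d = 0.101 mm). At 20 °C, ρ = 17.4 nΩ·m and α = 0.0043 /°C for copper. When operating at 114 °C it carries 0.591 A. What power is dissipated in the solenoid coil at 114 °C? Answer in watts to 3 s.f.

ρ = 17.4 nΩ·m = 1.74×10^-8 Ω·m
A = π(0.101/2 mm)² = π(5.0500e-05 m)² = 8.012e-09 m²
R₍20₎ = ρL/A = (1.74×10^-8)(102)/(8.012e-09) = 221.5 Ω
R₍114₎ = R₍20₎(1 + αΔT) = 221.5 × (1 + 0.0043×94) = 311.1 Ω
P = I²R = (0.591)² × 311.1 = 109 W

109 W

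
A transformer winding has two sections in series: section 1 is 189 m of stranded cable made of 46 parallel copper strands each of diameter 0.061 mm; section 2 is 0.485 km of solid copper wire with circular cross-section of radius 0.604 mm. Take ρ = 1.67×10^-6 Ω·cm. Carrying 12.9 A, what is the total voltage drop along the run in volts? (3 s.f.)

ρ = 1.67×10^-6 Ω·cm = 1.67×10^-8 Ω·m
Section 1: A_strand = π(3.0500e-05)² = 2.922e-09 m²; R₁ = ρL/(N·A_s) = (1.67×10^-8)(189)/(46×2.922e-09) = 23.48 Ω
Section 2: A = πr² = π(6.0400e-04 m)² = 1.146e-06 m²
R₂ = (1.67×10^-8)(485)/(1.146e-06) = 7.067 Ω
R = R₁ + R₂ = 30.55 Ω
V = IR = 12.9 × 30.55 = 394 V

394 V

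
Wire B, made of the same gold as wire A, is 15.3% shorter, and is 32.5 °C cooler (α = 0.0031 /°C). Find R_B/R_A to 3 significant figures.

R ∝ ρL/d² with ρ ∝ (1+αΔT), so R_B/R_A = (1 − 15.3/100) × (1 − 0.0031×32.5)
= 0.847 × 0.8992 = 0.762

0.762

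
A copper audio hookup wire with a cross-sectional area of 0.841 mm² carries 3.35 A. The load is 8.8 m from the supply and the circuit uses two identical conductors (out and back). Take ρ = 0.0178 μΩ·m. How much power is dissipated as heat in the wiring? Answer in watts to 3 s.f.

4.18 W

ρ = 0.0178 μΩ·m = 1.78×10^-8 Ω·m
A = 0.841 mm² = 8.410e-07 m²
Total conductor length (both ways) L = 2 × 8.8 = 17.6 m
R = ρL/A = (1.78×10^-8)(17.6)/(8.410e-07) = 0.3725 Ω
P = I²R = (3.35)² × 0.3725 = 4.18 W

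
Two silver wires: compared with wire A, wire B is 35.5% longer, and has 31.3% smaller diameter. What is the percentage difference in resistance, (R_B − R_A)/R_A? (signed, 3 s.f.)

R ∝ L/d², so R_B/R_A = (1 + 35.5/100) × (1 − 31.3/100)⁻²
= 1.355 × 2.119 = 2.871
(R_B − R_A)/R_A = 2.871 − 1 = 187%

187%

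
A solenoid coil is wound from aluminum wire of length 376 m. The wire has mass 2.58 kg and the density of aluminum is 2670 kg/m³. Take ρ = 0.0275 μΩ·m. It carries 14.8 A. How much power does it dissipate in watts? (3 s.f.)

881 W

ρ = 0.0275 μΩ·m = 2.75×10^-8 Ω·m
A = m/(density·L) = 2.58/(2670×376) = 2.5699e-06 m²
R = ρL/A = (2.75×10^-8)(376)/(2.5699e-06) = 4.023 Ω
P = I²R = (14.8)² × 4.023 = 881 W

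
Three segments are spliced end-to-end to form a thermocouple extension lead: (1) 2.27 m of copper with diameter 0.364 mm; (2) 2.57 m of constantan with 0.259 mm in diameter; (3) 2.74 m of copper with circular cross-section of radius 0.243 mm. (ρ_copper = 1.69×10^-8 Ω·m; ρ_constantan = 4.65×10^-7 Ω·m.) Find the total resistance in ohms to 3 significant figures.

Seg 1: A = π(d/2)² = π(1.8200e-04 m)² = 1.041e-07 m²
R_1 = (1.69×10^-8)(2.27)/(1.041e-07) = 0.3687 Ω
Seg 2: A = π(d/2)² = π(1.2950e-04 m)² = 5.269e-08 m²
R_2 = (4.65×10^-7)(2.57)/(5.269e-08) = 22.68 Ω
Seg 3: A = πr² = π(2.4300e-04 m)² = 1.855e-07 m²
R_3 = (1.69×10^-8)(2.74)/(1.855e-07) = 0.2496 Ω
R_total = R_1 + R_2 + R_3 = 23.3 Ω

23.3 Ω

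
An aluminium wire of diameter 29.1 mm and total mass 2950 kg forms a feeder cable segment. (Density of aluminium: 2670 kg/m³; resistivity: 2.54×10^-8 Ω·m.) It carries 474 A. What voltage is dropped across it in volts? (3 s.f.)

A = π(d/2)² = π(1.4550e-02 m)² = 6.6508e-04 m²
L = m/(density·A) = 2950/(2670×6.6508e-04) = 1661 m
R = ρL/A = (2.54×10^-8)(1661)/(6.6508e-04) = 0.06344 Ω
V = IR = 474 × 0.06344 = 30.1 V

30.1 V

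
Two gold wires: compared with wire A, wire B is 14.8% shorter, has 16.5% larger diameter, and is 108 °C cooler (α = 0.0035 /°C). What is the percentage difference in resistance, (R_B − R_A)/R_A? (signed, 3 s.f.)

-61.0%

R ∝ ρL/d² with ρ ∝ (1+αΔT), so R_B/R_A = (1 − 14.8/100) × (1 + 16.5/100)⁻² × (1 − 0.0035×108)
= 0.852 × 0.7368 × 0.622 = 0.3905
(R_B − R_A)/R_A = 0.3905 − 1 = -61.0%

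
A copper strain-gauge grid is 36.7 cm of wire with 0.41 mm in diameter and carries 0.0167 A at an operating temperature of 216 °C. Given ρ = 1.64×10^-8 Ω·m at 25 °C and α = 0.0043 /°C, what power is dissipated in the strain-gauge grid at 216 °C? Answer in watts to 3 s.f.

2.32×10^-5 W

A = π(d/2)² = π(2.0500e-04 m)² = 1.320e-07 m²
R₍25₎ = ρL/A = (1.64×10^-8)(0.367)/(1.320e-07) = 0.04559 Ω
R₍216₎ = R₍25₎(1 + αΔT) = 0.04559 × (1 + 0.0043×191) = 0.08303 Ω
P = I²R = (0.0167)² × 0.08303 = 2.32×10^-5 W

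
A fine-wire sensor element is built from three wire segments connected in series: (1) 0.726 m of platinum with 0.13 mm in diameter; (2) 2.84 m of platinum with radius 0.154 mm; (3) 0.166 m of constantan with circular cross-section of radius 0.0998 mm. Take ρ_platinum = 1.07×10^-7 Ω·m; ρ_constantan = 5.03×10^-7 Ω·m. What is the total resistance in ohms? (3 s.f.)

Seg 1: A = π(d/2)² = π(6.5000e-05 m)² = 1.327e-08 m²
R_1 = (1.07×10^-7)(0.726)/(1.327e-08) = 5.853 Ω
Seg 2: A = πr² = π(1.5400e-04 m)² = 7.451e-08 m²
R_2 = (1.07×10^-7)(2.84)/(7.451e-08) = 4.079 Ω
Seg 3: A = πr² = π(9.9800e-05 m)² = 3.129e-08 m²
R_3 = (5.03×10^-7)(0.166)/(3.129e-08) = 2.668 Ω
R_total = R_1 + R_2 + R_3 = 12.6 Ω

12.6 Ω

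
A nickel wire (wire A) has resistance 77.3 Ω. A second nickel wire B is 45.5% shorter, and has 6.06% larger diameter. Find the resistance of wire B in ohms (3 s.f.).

37.5 Ω

R ∝ L/d², so R_B/R_A = (1 − 45.5/100) × (1 + 6.06/100)⁻²
= 0.545 × 0.889 = 0.4845
R_B = 0.4845 × 77.3 = 37.5 Ω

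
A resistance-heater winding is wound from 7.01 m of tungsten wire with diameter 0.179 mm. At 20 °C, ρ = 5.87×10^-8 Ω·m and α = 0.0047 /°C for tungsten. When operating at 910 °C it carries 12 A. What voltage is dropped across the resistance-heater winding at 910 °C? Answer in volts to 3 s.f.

A = π(d/2)² = π(8.9500e-05 m)² = 2.516e-08 m²
R₍20₎ = ρL/A = (5.87×10^-8)(7.01)/(2.516e-08) = 16.35 Ω
R₍910₎ = R₍20₎(1 + αΔT) = 16.35 × (1 + 0.0047×890) = 84.75 Ω
V = IR = 12 × 84.75 = 1020 V

1020 V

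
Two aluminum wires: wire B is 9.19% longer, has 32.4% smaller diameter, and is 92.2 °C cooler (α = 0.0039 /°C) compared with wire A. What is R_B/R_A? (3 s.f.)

R ∝ ρL/d² with ρ ∝ (1+αΔT), so R_B/R_A = (1 + 9.19/100) × (1 − 32.4/100)⁻² × (1 − 0.0039×92.2)
= 1.092 × 2.188 × 0.6404 = 1.53

1.53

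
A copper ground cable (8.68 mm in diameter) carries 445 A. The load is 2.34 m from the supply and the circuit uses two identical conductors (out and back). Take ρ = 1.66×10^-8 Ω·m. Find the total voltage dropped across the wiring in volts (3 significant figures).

0.584 V

A = π(d/2)² = π(4.3400e-03 m)² = 5.917e-05 m²
Total conductor length (both ways) L = 2 × 2.34 = 4.68 m
R = ρL/A = (1.66×10^-8)(4.68)/(5.917e-05) = 0.001313 Ω
V = IR = 445 × 0.001313 = 0.584 V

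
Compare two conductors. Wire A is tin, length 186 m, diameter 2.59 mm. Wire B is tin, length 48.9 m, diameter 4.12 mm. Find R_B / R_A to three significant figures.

R ∝ ρL/d², so R_B/R_A = (L_B/L_A) × (d_A/d_B)²
= (48.9/186) × (2.59/4.12)² = 0.104

0.104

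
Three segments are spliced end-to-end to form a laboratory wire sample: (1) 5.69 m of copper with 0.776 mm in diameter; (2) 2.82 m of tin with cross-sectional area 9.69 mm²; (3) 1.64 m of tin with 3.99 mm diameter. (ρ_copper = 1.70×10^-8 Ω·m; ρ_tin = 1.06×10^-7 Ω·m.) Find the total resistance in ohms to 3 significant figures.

0.249 Ω

Seg 1: A = π(d/2)² = π(3.8800e-04 m)² = 4.729e-07 m²
R_1 = (1.70×10^-8)(5.69)/(4.729e-07) = 0.2045 Ω
Seg 2: A = 9.69 mm² = 9.690e-06 m²
R_2 = (1.06×10^-7)(2.82)/(9.690e-06) = 0.03085 Ω
Seg 3: A = π(d/2)² = π(1.9950e-03 m)² = 1.250e-05 m²
R_3 = (1.06×10^-7)(1.64)/(1.250e-05) = 0.0139 Ω
R_total = R_1 + R_2 + R_3 = 0.249 Ω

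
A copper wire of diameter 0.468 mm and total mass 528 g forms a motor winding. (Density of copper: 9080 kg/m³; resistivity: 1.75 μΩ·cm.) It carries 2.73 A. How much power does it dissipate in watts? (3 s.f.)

ρ = 1.75 μΩ·cm = 1.75×10^-8 Ω·m
A = π(d/2)² = π(2.3400e-04 m)² = 1.7202e-07 m²
L = m/(density·A) = 0.528/(9080×1.7202e-07) = 338 m
R = ρL/A = (1.75×10^-8)(338)/(1.7202e-07) = 34.39 Ω
P = I²R = (2.73)² × 34.39 = 256 W

256 W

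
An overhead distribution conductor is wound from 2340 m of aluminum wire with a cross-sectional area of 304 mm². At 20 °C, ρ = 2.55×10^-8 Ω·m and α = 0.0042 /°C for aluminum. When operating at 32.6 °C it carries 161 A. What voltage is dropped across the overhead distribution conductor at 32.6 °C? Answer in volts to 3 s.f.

A = 304 mm² = 3.040e-04 m²
R₍20₎ = ρL/A = (2.55×10^-8)(2340)/(3.040e-04) = 0.1963 Ω
R₍32.6₎ = R₍20₎(1 + αΔT) = 0.1963 × (1 + 0.0042×12.6) = 0.2067 Ω
V = IR = 161 × 0.2067 = 33.3 V

33.3 V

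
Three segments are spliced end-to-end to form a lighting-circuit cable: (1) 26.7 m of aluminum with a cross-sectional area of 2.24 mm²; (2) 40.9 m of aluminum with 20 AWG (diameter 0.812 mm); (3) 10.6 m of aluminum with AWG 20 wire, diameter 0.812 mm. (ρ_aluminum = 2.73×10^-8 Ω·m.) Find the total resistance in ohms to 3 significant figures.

3.04 Ω

Seg 1: A = 2.24 mm² = 2.240e-06 m²
R_1 = (2.73×10^-8)(26.7)/(2.240e-06) = 0.3254 Ω
Seg 2: A = π(0.812/2 mm)² = π(4.0600e-04 m)² = 5.178e-07 m²
R_2 = (2.73×10^-8)(40.9)/(5.178e-07) = 2.156 Ω
Seg 3: A = π(0.812/2 mm)² = π(4.0600e-04 m)² = 5.178e-07 m²
R_3 = (2.73×10^-8)(10.6)/(5.178e-07) = 0.5588 Ω
R_total = R_1 + R_2 + R_3 = 3.04 Ω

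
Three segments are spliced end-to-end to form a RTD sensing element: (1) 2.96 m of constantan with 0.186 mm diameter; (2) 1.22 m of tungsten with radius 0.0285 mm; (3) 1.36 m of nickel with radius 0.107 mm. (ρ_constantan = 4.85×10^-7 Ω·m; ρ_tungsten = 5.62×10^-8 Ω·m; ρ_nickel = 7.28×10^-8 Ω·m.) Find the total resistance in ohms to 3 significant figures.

Seg 1: A = π(d/2)² = π(9.3000e-05 m)² = 2.717e-08 m²
R_1 = (4.85×10^-7)(2.96)/(2.717e-08) = 52.83 Ω
Seg 2: A = πr² = π(2.8500e-05 m)² = 2.552e-09 m²
R_2 = (5.62×10^-8)(1.22)/(2.552e-09) = 26.87 Ω
Seg 3: A = πr² = π(1.0700e-04 m)² = 3.597e-08 m²
R_3 = (7.28×10^-8)(1.36)/(3.597e-08) = 2.753 Ω
R_total = R_1 + R_2 + R_3 = 82.5 Ω

82.5 Ω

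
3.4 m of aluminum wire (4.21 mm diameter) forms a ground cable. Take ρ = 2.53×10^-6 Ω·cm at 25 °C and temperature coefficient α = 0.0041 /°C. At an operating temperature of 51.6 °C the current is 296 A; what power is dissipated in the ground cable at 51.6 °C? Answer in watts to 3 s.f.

ρ = 2.53×10^-6 Ω·cm = 2.53×10^-8 Ω·m
A = π(d/2)² = π(2.1050e-03 m)² = 1.392e-05 m²
R₍25₎ = ρL/A = (2.53×10^-8)(3.4)/(1.392e-05) = 0.006179 Ω
R₍51.6₎ = R₍25₎(1 + αΔT) = 0.006179 × (1 + 0.0041×26.6) = 0.006853 Ω
P = I²R = (296)² × 0.006853 = 600 W

600 W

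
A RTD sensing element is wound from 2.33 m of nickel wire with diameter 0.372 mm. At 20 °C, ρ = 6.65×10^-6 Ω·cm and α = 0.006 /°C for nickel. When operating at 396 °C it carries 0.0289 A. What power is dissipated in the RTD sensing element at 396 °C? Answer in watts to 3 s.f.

0.00388 W

ρ = 6.65×10^-6 Ω·cm = 6.65×10^-8 Ω·m
A = π(d/2)² = π(1.8600e-04 m)² = 1.087e-07 m²
R₍20₎ = ρL/A = (6.65×10^-8)(2.33)/(1.087e-07) = 1.426 Ω
R₍396₎ = R₍20₎(1 + αΔT) = 1.426 × (1 + 0.006×376) = 4.642 Ω
P = I²R = (0.0289)² × 4.642 = 0.00388 W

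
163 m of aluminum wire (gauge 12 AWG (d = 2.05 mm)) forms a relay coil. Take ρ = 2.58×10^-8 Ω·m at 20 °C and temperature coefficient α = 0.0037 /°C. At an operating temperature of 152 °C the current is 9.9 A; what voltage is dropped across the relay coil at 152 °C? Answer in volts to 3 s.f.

A = π(2.05/2 mm)² = π(1.0250e-03 m)² = 3.301e-06 m²
R₍20₎ = ρL/A = (2.58×10^-8)(163)/(3.301e-06) = 1.274 Ω
R₍152₎ = R₍20₎(1 + αΔT) = 1.274 × (1 + 0.0037×132) = 1.896 Ω
V = IR = 9.9 × 1.896 = 18.8 V

18.8 V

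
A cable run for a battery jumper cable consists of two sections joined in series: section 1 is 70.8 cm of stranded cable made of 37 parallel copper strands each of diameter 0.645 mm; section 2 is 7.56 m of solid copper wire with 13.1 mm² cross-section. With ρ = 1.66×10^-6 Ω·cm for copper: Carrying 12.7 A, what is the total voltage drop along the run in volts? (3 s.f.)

ρ = 1.66×10^-6 Ω·cm = 1.66×10^-8 Ω·m
Section 1: A_strand = π(3.2250e-04)² = 3.267e-07 m²; R₁ = ρL/(N·A_s) = (1.66×10^-8)(0.708)/(37×3.267e-07) = 9.721×10^-4 Ω
Section 2: A = 13.1 mm² = 1.310e-05 m²
R₂ = (1.66×10^-8)(7.56)/(1.310e-05) = 0.00958 Ω
R = R₁ + R₂ = 0.01055 Ω
V = IR = 12.7 × 0.01055 = 0.134 V

0.134 V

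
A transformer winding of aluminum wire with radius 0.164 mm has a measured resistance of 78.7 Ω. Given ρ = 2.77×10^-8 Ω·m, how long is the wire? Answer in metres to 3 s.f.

240 m

A = πr² = π(1.6400e-04 m)² = 8.450e-08 m²
L = RA/ρ = (78.7)(8.450e-08)/(2.77×10^-8) = 240 m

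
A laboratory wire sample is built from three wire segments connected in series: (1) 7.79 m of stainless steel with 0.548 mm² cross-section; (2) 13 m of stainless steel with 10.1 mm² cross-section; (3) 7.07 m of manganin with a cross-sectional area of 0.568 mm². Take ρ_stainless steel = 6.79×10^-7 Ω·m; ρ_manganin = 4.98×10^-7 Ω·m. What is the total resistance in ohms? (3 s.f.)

Seg 1: A = 0.548 mm² = 5.480e-07 m²
R_1 = (6.79×10^-7)(7.79)/(5.480e-07) = 9.652 Ω
Seg 2: A = 10.1 mm² = 1.010e-05 m²
R_2 = (6.79×10^-7)(13)/(1.010e-05) = 0.874 Ω
Seg 3: A = 0.568 mm² = 5.680e-07 m²
R_3 = (4.98×10^-7)(7.07)/(5.680e-07) = 6.199 Ω
R_total = R_1 + R_2 + R_3 = 16.7 Ω

16.7 Ω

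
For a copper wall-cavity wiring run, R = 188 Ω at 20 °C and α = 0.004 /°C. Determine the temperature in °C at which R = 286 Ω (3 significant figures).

R = R₀(1 + α(T − T₀)) ⇒ T = T₀ + (R/R₀ − 1)/α
T = 20 + (286/188 − 1)/0.004 = 20 + (0.5213)/0.004 = 150 °C

150 °C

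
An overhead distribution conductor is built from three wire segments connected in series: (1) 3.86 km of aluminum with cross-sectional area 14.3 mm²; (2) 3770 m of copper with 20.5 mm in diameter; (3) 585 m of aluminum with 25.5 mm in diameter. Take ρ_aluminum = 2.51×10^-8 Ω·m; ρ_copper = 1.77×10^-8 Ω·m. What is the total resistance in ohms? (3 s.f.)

Seg 1: A = 14.3 mm² = 1.430e-05 m²
R_1 = (2.51×10^-8)(3860)/(1.430e-05) = 6.775 Ω
Seg 2: A = π(d/2)² = π(1.0250e-02 m)² = 3.301e-04 m²
R_2 = (1.77×10^-8)(3770)/(3.301e-04) = 0.2022 Ω
Seg 3: A = π(d/2)² = π(1.2750e-02 m)² = 5.107e-04 m²
R_3 = (2.51×10^-8)(585)/(5.107e-04) = 0.02875 Ω
R_total = R_1 + R_2 + R_3 = 7.01 Ω

7.01 Ω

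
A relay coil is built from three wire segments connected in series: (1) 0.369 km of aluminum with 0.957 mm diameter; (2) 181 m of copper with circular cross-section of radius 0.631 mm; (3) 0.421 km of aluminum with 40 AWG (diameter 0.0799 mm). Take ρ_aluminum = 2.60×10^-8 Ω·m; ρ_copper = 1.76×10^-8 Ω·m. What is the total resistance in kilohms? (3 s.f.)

Seg 1: A = π(d/2)² = π(4.7850e-04 m)² = 7.193e-07 m²
R_1 = (2.60×10^-8)(369)/(7.193e-07) = 13.34 Ω
Seg 2: A = πr² = π(6.3100e-04 m)² = 1.251e-06 m²
R_2 = (1.76×10^-8)(181)/(1.251e-06) = 2.547 Ω
Seg 3: A = π(0.0799/2 mm)² = π(3.9950e-05 m)² = 5.014e-09 m²
R_3 = (2.60×10^-8)(421)/(5.014e-09) = 2183 Ω
R_total = R_1 + R_2 + R_3 = 2.20 kΩ

2.20 kΩ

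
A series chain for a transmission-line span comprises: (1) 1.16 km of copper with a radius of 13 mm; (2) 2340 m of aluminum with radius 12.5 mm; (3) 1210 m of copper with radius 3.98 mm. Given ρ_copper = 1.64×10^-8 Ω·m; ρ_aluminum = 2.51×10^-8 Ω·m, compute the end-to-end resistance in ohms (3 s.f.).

Seg 1: A = πr² = π(1.3000e-02 m)² = 5.309e-04 m²
R_1 = (1.64×10^-8)(1160)/(5.309e-04) = 0.03583 Ω
Seg 2: A = πr² = π(1.2500e-02 m)² = 4.909e-04 m²
R_2 = (2.51×10^-8)(2340)/(4.909e-04) = 0.1197 Ω
Seg 3: A = πr² = π(3.9800e-03 m)² = 4.976e-05 m²
R_3 = (1.64×10^-8)(1210)/(4.976e-05) = 0.3988 Ω
R_total = R_1 + R_2 + R_3 = 0.554 Ω

0.554 Ω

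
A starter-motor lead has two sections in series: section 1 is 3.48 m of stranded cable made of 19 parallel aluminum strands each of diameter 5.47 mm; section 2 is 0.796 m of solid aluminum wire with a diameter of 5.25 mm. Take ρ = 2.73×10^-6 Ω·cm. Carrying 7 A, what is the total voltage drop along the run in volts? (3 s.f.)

0.00852 V

ρ = 2.73×10^-6 Ω·cm = 2.73×10^-8 Ω·m
Section 1: A_strand = π(2.7350e-03)² = 2.350e-05 m²; R₁ = ρL/(N·A_s) = (2.73×10^-8)(3.48)/(19×2.350e-05) = 2.128×10^-4 Ω
Section 2: A = π(d/2)² = π(2.6250e-03 m)² = 2.165e-05 m²
R₂ = (2.73×10^-8)(0.796)/(2.165e-05) = 0.001004 Ω
R = R₁ + R₂ = 0.001217 Ω
V = IR = 7 × 0.001217 = 0.00852 V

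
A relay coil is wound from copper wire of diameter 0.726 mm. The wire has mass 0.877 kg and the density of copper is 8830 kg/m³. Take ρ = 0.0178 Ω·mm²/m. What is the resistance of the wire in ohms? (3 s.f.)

ρ = 0.0178 Ω·mm²/m = 1.78×10^-8 Ω·m
A = π(d/2)² = π(3.6300e-04 m)² = 4.1396e-07 m²
L = m/(density·A) = 0.877/(8830×4.1396e-07) = 239.9 m
R = ρL/A = (1.78×10^-8)(239.9)/(4.1396e-07) = 10.3 Ω

10.3 Ω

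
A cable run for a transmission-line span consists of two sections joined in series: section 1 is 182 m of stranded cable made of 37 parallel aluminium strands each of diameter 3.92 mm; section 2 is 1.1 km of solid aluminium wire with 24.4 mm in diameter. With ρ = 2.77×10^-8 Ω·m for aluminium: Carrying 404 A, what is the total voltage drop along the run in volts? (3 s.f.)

Section 1: A_strand = π(1.9600e-03)² = 1.207e-05 m²; R₁ = ρL/(N·A_s) = (2.77×10^-8)(182)/(37×1.207e-05) = 0.01129 Ω
Section 2: A = π(d/2)² = π(1.2200e-02 m)² = 4.676e-04 m²
R₂ = (2.77×10^-8)(1100)/(4.676e-04) = 0.06516 Ω
R = R₁ + R₂ = 0.07645 Ω
V = IR = 404 × 0.07645 = 30.9 V

30.9 V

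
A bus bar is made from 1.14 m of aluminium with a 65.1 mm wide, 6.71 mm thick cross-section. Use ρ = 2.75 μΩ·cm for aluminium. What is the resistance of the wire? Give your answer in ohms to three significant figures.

ρ = 2.75 μΩ·cm = 2.75×10^-8 Ω·m
A = 65.1 × 6.71 mm² = 437 mm² = 4.368e-04 m²
R = ρL/A = (2.75×10^-8)(1.14 m)/(4.368e-04 m²) = 7.18×10^-5 Ω

7.18×10^-5 Ω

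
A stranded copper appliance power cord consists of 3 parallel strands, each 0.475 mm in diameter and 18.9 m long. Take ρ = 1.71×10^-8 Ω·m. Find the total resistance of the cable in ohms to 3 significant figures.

0.608 Ω

A_strand = π(2.3750e-04 m)² = 1.772e-07 m²
R_strand = ρL/A = (1.71×10^-8)(18.9)/(1.772e-07) = 1.824 Ω
R_total = R_strand/N = 1.824/3 = 0.608 Ω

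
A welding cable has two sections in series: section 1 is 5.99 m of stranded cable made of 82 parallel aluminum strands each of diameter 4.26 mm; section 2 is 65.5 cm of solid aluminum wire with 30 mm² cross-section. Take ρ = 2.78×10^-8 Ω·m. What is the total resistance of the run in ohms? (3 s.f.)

Section 1: A_strand = π(2.1300e-03)² = 1.425e-05 m²; R₁ = ρL/(N·A_s) = (2.78×10^-8)(5.99)/(82×1.425e-05) = 1.425×10^-4 Ω
Section 2: A = 30 mm² = 3.000e-05 m²
R₂ = (2.78×10^-8)(0.655)/(3.000e-05) = 6.070×10^-4 Ω
R = R₁ + R₂ = 7.49×10^-4 Ω

7.49×10^-4 Ω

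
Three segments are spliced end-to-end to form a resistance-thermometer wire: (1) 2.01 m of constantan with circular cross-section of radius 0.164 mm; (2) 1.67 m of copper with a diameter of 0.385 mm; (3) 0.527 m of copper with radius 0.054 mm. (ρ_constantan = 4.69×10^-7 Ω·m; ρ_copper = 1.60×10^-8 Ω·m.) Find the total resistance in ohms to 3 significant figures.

12.3 Ω

Seg 1: A = πr² = π(1.6400e-04 m)² = 8.450e-08 m²
R_1 = (4.69×10^-7)(2.01)/(8.450e-08) = 11.16 Ω
Seg 2: A = π(d/2)² = π(1.9250e-04 m)² = 1.164e-07 m²
R_2 = (1.60×10^-8)(1.67)/(1.164e-07) = 0.2295 Ω
Seg 3: A = πr² = π(5.4000e-05 m)² = 9.161e-09 m²
R_3 = (1.60×10^-8)(0.527)/(9.161e-09) = 0.9204 Ω
R_total = R_1 + R_2 + R_3 = 12.3 Ω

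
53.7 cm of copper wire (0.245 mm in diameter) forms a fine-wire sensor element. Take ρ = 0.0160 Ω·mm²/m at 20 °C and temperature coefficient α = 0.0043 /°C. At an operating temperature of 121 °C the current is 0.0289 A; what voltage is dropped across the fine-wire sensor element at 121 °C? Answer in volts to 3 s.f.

ρ = 0.0160 Ω·mm²/m = 1.60×10^-8 Ω·m
A = π(d/2)² = π(1.2250e-04 m)² = 4.714e-08 m²
R₍20₎ = ρL/A = (1.60×10^-8)(0.537)/(4.714e-08) = 0.1823 Ω
R₍121₎ = R₍20₎(1 + αΔT) = 0.1823 × (1 + 0.0043×101) = 0.2614 Ω
V = IR = 0.0289 × 0.2614 = 0.00755 V

0.00755 V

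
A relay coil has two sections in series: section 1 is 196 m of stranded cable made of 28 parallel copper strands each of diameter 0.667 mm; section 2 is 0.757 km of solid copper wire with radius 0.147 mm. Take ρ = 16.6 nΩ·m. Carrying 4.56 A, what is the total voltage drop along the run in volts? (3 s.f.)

ρ = 16.6 nΩ·m = 1.66×10^-8 Ω·m
Section 1: A_strand = π(3.3350e-04)² = 3.494e-07 m²; R₁ = ρL/(N·A_s) = (1.66×10^-8)(196)/(28×3.494e-07) = 0.3326 Ω
Section 2: A = πr² = π(1.4700e-04 m)² = 6.789e-08 m²
R₂ = (1.66×10^-8)(757)/(6.789e-08) = 185.1 Ω
R = R₁ + R₂ = 185.4 Ω
V = IR = 4.56 × 185.4 = 846 V

846 V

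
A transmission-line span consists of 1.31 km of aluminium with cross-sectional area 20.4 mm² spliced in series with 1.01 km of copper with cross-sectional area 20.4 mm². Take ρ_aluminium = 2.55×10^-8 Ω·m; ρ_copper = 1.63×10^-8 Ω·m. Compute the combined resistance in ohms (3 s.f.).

2.44 Ω

Segment 1: A = 20.4 mm² = 2.040e-05 m²
R₁ = ρL/A = (2.55×10^-8)(1310)/(2.040e-05) = 1.638 Ω
R₂ = (1.63×10^-8)(1010)/(2.040e-05) = 0.807 Ω
R = R₁ + R₂ = 2.44 Ω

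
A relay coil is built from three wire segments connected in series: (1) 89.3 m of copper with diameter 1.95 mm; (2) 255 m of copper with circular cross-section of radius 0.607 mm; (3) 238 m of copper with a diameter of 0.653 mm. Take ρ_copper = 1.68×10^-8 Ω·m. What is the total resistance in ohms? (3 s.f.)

Seg 1: A = π(d/2)² = π(9.7500e-04 m)² = 2.986e-06 m²
R_1 = (1.68×10^-8)(89.3)/(2.986e-06) = 0.5023 Ω
Seg 2: A = πr² = π(6.0700e-04 m)² = 1.158e-06 m²
R_2 = (1.68×10^-8)(255)/(1.158e-06) = 3.701 Ω
Seg 3: A = π(d/2)² = π(3.2650e-04 m)² = 3.349e-07 m²
R_3 = (1.68×10^-8)(238)/(3.349e-07) = 11.94 Ω
R_total = R_1 + R_2 + R_3 = 16.1 Ω

16.1 Ω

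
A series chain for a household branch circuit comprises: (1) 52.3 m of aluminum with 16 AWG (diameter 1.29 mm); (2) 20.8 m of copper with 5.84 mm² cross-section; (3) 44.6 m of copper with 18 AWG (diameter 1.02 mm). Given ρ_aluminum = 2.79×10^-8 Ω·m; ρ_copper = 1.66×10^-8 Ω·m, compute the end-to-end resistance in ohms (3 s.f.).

2.08 Ω

Seg 1: A = π(1.29/2 mm)² = π(6.4500e-04 m)² = 1.307e-06 m²
R_1 = (2.79×10^-8)(52.3)/(1.307e-06) = 1.116 Ω
Seg 2: A = 5.84 mm² = 5.840e-06 m²
R_2 = (1.66×10^-8)(20.8)/(5.840e-06) = 0.05912 Ω
Seg 3: A = π(1.02/2 mm)² = π(5.1000e-04 m)² = 8.171e-07 m²
R_3 = (1.66×10^-8)(44.6)/(8.171e-07) = 0.9061 Ω
R_total = R_1 + R_2 + R_3 = 2.08 Ω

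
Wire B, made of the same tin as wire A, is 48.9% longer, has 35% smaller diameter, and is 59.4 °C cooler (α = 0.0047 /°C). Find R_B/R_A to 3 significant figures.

R ∝ ρL/d² with ρ ∝ (1+αΔT), so R_B/R_A = (1 + 48.9/100) × (1 − 35/100)⁻² × (1 − 0.0047×59.4)
= 1.489 × 2.367 × 0.7208 = 2.54

2.54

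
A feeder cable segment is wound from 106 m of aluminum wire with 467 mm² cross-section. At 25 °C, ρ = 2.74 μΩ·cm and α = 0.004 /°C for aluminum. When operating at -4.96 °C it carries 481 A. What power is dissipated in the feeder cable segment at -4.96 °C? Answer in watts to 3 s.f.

1270 W

ρ = 2.74 μΩ·cm = 2.74×10^-8 Ω·m
A = 467 mm² = 4.670e-04 m²
R₍25₎ = ρL/A = (2.74×10^-8)(106)/(4.670e-04) = 0.006219 Ω
R₍-4.96₎ = R₍25₎(1 + αΔT) = 0.006219 × (1 + 0.004×-30) = 0.005474 Ω
P = I²R = (481)² × 0.005474 = 1270 W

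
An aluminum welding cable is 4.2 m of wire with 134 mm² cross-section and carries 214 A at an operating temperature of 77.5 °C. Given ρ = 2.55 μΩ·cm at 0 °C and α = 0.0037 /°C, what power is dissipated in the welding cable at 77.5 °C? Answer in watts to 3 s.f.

ρ = 2.55 μΩ·cm = 2.55×10^-8 Ω·m
A = 134 mm² = 1.340e-04 m²
R₍0₎ = ρL/A = (2.55×10^-8)(4.2)/(1.340e-04) = 7.993×10^-4 Ω
R₍77.5₎ = R₍0₎(1 + αΔT) = 7.993×10^-4 × (1 + 0.0037×77.5) = 0.001028 Ω
P = I²R = (214)² × 0.001028 = 47.1 W

47.1 W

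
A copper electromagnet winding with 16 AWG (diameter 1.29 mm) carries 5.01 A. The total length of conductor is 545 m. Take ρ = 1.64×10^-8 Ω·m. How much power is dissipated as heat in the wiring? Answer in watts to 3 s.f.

172 W

A = π(1.29/2 mm)² = π(6.4500e-04 m)² = 1.307e-06 m²
R = ρL/A = (1.64×10^-8)(545)/(1.307e-06) = 6.839 Ω
P = I²R = (5.01)² × 6.839 = 172 W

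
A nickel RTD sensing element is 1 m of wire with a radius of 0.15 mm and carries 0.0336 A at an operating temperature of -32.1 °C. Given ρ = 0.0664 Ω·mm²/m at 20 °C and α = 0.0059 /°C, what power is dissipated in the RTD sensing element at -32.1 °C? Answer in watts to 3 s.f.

ρ = 0.0664 Ω·mm²/m = 6.64×10^-8 Ω·m
A = πr² = π(1.5000e-04 m)² = 7.069e-08 m²
R₍20₎ = ρL/A = (6.64×10^-8)(1)/(7.069e-08) = 0.9394 Ω
R₍-32.1₎ = R₍20₎(1 + αΔT) = 0.9394 × (1 + 0.0059×-52.1) = 0.6506 Ω
P = I²R = (0.0336)² × 0.6506 = 7.35×10^-4 W

7.35×10^-4 W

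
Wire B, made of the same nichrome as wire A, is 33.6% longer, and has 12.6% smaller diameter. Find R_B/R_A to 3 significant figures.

R ∝ L/d², so R_B/R_A = (1 + 33.6/100) × (1 − 12.6/100)⁻²
= 1.336 × 1.309 = 1.75

1.75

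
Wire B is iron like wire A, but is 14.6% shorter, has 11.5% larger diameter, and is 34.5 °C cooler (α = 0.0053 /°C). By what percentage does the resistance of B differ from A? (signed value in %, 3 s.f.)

R ∝ ρL/d² with ρ ∝ (1+αΔT), so R_B/R_A = (1 − 14.6/100) × (1 + 11.5/100)⁻² × (1 − 0.0053×34.5)
= 0.854 × 0.8044 × 0.8172 = 0.5613
(R_B − R_A)/R_A = 0.5613 − 1 = -43.9%

-43.9%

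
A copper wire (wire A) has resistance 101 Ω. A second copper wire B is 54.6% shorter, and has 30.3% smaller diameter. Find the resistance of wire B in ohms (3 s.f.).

R ∝ L/d², so R_B/R_A = (1 − 54.6/100) × (1 − 30.3/100)⁻²
= 0.454 × 2.058 = 0.9345
R_B = 0.9345 × 101 = 94.4 Ω

94.4 Ω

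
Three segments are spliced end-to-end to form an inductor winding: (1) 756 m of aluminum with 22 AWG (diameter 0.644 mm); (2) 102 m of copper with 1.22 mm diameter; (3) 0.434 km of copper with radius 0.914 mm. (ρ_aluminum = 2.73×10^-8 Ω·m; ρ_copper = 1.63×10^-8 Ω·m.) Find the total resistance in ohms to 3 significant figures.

Seg 1: A = π(0.644/2 mm)² = π(3.2200e-04 m)² = 3.257e-07 m²
R_1 = (2.73×10^-8)(756)/(3.257e-07) = 63.36 Ω
Seg 2: A = π(d/2)² = π(6.1000e-04 m)² = 1.169e-06 m²
R_2 = (1.63×10^-8)(102)/(1.169e-06) = 1.422 Ω
Seg 3: A = πr² = π(9.1400e-04 m)² = 2.624e-06 m²
R_3 = (1.63×10^-8)(434)/(2.624e-06) = 2.695 Ω
R_total = R_1 + R_2 + R_3 = 67.5 Ω

67.5 Ω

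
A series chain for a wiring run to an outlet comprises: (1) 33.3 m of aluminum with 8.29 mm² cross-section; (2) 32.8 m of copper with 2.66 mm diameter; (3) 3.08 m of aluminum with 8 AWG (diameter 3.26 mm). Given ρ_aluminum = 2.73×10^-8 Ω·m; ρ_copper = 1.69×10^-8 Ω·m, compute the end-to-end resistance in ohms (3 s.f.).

0.219 Ω

Seg 1: A = 8.29 mm² = 8.290e-06 m²
R_1 = (2.73×10^-8)(33.3)/(8.290e-06) = 0.1097 Ω
Seg 2: A = π(d/2)² = π(1.3300e-03 m)² = 5.557e-06 m²
R_2 = (1.69×10^-8)(32.8)/(5.557e-06) = 0.09975 Ω
Seg 3: A = π(3.26/2 mm)² = π(1.6300e-03 m)² = 8.347e-06 m²
R_3 = (2.73×10^-8)(3.08)/(8.347e-06) = 0.01007 Ω
R_total = R_1 + R_2 + R_3 = 0.219 Ω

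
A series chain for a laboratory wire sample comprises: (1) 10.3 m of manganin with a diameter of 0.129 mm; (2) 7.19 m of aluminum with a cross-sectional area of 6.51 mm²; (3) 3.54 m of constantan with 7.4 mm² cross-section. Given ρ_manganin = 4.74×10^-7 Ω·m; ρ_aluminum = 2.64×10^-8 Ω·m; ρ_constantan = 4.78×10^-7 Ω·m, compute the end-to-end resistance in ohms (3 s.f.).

374 Ω

Seg 1: A = π(d/2)² = π(6.4500e-05 m)² = 1.307e-08 m²
R_1 = (4.74×10^-7)(10.3)/(1.307e-08) = 373.5 Ω
Seg 2: A = 6.51 mm² = 6.510e-06 m²
R_2 = (2.64×10^-8)(7.19)/(6.510e-06) = 0.02916 Ω
Seg 3: A = 7.4 mm² = 7.400e-06 m²
R_3 = (4.78×10^-7)(3.54)/(7.400e-06) = 0.2287 Ω
R_total = R_1 + R_2 + R_3 = 374 Ω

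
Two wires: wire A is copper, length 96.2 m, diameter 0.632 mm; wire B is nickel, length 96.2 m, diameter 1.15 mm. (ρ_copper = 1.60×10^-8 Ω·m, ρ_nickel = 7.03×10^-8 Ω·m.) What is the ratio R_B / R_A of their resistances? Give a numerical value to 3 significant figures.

1.33

R ∝ ρL/d², so R_B/R_A = (ρ_B/ρ_A) × (d_A/d_B)²
= (7.03×10^-8/1.60×10^-8) × (0.632/1.15)² = 1.33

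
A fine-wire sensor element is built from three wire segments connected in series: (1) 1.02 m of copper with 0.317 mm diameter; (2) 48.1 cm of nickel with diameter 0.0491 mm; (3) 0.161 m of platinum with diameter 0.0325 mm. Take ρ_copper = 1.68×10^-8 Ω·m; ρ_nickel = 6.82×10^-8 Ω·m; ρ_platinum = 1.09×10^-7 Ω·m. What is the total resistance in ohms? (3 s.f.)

38.7 Ω

Seg 1: A = π(d/2)² = π(1.5850e-04 m)² = 7.892e-08 m²
R_1 = (1.68×10^-8)(1.02)/(7.892e-08) = 0.2171 Ω
Seg 2: A = π(d/2)² = π(2.4550e-05 m)² = 1.893e-09 m²
R_2 = (6.82×10^-8)(0.481)/(1.893e-09) = 17.33 Ω
Seg 3: A = π(d/2)² = π(1.6250e-05 m)² = 8.296e-10 m²
R_3 = (1.09×10^-7)(0.161)/(8.296e-10) = 21.15 Ω
R_total = R_1 + R_2 + R_3 = 38.7 Ω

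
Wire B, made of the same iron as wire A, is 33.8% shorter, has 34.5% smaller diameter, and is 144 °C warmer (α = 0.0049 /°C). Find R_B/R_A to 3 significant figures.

2.63

R ∝ ρL/d² with ρ ∝ (1+αΔT), so R_B/R_A = (1 − 33.8/100) × (1 − 34.5/100)⁻² × (1 + 0.0049×144)
= 0.662 × 2.331 × 1.706 = 2.63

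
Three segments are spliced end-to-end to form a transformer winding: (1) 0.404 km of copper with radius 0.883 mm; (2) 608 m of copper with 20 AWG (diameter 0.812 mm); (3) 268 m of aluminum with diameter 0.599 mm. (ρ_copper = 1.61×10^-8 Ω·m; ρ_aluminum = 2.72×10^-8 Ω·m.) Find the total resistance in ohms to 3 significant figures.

Seg 1: A = πr² = π(8.8300e-04 m)² = 2.449e-06 m²
R_1 = (1.61×10^-8)(404)/(2.449e-06) = 2.655 Ω
Seg 2: A = π(0.812/2 mm)² = π(4.0600e-04 m)² = 5.178e-07 m²
R_2 = (1.61×10^-8)(608)/(5.178e-07) = 18.9 Ω
Seg 3: A = π(d/2)² = π(2.9950e-04 m)² = 2.818e-07 m²
R_3 = (2.72×10^-8)(268)/(2.818e-07) = 25.87 Ω
R_total = R_1 + R_2 + R_3 = 47.4 Ω

47.4 Ω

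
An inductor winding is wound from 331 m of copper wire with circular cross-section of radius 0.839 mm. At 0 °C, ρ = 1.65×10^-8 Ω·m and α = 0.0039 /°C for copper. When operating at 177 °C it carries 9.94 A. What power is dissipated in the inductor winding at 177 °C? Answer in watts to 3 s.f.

412 W

A = πr² = π(8.3900e-04 m)² = 2.211e-06 m²
R₍0₎ = ρL/A = (1.65×10^-8)(331)/(2.211e-06) = 2.47 Ω
R₍177₎ = R₍0₎(1 + αΔT) = 2.47 × (1 + 0.0039×177) = 4.174 Ω
P = I²R = (9.94)² × 4.174 = 412 W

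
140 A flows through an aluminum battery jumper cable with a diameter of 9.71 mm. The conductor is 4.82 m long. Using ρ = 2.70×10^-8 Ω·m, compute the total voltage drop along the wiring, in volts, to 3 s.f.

A = π(d/2)² = π(4.8550e-03 m)² = 7.405e-05 m²
R = ρL/A = (2.70×10^-8)(4.82)/(7.405e-05) = 0.001757 Ω
V = IR = 140 × 0.001757 = 0.246 V

0.246 V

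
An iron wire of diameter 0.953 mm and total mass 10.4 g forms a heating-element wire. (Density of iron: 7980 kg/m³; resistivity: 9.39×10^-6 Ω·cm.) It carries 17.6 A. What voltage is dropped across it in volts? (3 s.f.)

4.23 V

ρ = 9.39×10^-6 Ω·cm = 9.39×10^-8 Ω·m
A = π(d/2)² = π(4.7650e-04 m)² = 7.1331e-07 m²
L = m/(density·A) = 0.0104/(7980×7.1331e-07) = 1.827 m
R = ρL/A = (9.39×10^-8)(1.827)/(7.1331e-07) = 0.2405 Ω
V = IR = 17.6 × 0.2405 = 4.23 V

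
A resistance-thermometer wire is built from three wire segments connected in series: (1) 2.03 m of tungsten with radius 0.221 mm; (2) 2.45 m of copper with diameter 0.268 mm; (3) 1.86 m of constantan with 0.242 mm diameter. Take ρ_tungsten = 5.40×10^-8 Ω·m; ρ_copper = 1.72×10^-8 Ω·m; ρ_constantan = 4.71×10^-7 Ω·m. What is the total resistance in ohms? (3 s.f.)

20.5 Ω

Seg 1: A = πr² = π(2.2100e-04 m)² = 1.534e-07 m²
R_1 = (5.40×10^-8)(2.03)/(1.534e-07) = 0.7144 Ω
Seg 2: A = π(d/2)² = π(1.3400e-04 m)² = 5.641e-08 m²
R_2 = (1.72×10^-8)(2.45)/(5.641e-08) = 0.747 Ω
Seg 3: A = π(d/2)² = π(1.2100e-04 m)² = 4.600e-08 m²
R_3 = (4.71×10^-7)(1.86)/(4.600e-08) = 19.05 Ω
R_total = R_1 + R_2 + R_3 = 20.5 Ω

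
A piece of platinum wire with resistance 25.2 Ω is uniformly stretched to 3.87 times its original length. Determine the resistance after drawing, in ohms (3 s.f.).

Volume constant ⇒ A' = A/k with k = 3.87. R' = ρ(kL)/(A/k) = k²R.
R' = 14.98 × 25.2 = 377 Ω

377 Ω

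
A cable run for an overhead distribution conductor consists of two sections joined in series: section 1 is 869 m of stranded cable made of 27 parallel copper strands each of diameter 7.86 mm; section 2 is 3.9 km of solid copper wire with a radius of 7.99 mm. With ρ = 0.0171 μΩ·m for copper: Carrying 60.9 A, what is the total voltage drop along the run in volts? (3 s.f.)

20.9 V

ρ = 0.0171 μΩ·m = 1.71×10^-8 Ω·m
Section 1: A_strand = π(3.9300e-03)² = 4.852e-05 m²; R₁ = ρL/(N·A_s) = (1.71×10^-8)(869)/(27×4.852e-05) = 0.01134 Ω
Section 2: A = πr² = π(7.9900e-03 m)² = 2.006e-04 m²
R₂ = (1.71×10^-8)(3900)/(2.006e-04) = 0.3325 Ω
R = R₁ + R₂ = 0.3439 Ω
V = IR = 60.9 × 0.3439 = 20.9 V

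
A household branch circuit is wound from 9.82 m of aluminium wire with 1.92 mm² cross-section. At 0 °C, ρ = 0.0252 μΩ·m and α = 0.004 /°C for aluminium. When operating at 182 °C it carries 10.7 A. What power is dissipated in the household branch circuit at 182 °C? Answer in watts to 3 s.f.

ρ = 0.0252 μΩ·m = 2.52×10^-8 Ω·m
A = 1.92 mm² = 1.920e-06 m²
R₍0₎ = ρL/A = (2.52×10^-8)(9.82)/(1.920e-06) = 0.1289 Ω
R₍182₎ = R₍0₎(1 + αΔT) = 0.1289 × (1 + 0.004×182) = 0.2227 Ω
P = I²R = (10.7)² × 0.2227 = 25.5 W

25.5 W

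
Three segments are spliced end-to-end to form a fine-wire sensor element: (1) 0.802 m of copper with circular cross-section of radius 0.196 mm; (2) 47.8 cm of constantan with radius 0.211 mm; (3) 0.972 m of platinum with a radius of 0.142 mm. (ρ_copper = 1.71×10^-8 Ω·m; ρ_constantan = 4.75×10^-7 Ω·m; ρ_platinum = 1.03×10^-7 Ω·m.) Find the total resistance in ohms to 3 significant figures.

3.32 Ω

Seg 1: A = πr² = π(1.9600e-04 m)² = 1.207e-07 m²
R_1 = (1.71×10^-8)(0.802)/(1.207e-07) = 0.1136 Ω
Seg 2: A = πr² = π(2.1100e-04 m)² = 1.399e-07 m²
R_2 = (4.75×10^-7)(0.478)/(1.399e-07) = 1.623 Ω
Seg 3: A = πr² = π(1.4200e-04 m)² = 6.335e-08 m²
R_3 = (1.03×10^-7)(0.972)/(6.335e-08) = 1.58 Ω
R_total = R_1 + R_2 + R_3 = 3.32 Ω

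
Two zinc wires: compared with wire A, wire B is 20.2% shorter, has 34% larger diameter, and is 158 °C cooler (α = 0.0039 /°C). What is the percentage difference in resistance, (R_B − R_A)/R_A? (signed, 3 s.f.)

R ∝ ρL/d² with ρ ∝ (1+αΔT), so R_B/R_A = (1 − 20.2/100) × (1 + 34/100)⁻² × (1 − 0.0039×158)
= 0.798 × 0.5569 × 0.3838 = 0.1706
(R_B − R_A)/R_A = 0.1706 − 1 = -82.9%

-82.9%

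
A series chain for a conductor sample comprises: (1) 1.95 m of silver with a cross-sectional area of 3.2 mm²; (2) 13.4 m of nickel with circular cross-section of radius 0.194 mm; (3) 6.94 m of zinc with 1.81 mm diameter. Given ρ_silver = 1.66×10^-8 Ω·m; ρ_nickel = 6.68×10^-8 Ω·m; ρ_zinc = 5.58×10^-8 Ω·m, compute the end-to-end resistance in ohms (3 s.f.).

Seg 1: A = 3.2 mm² = 3.200e-06 m²
R_1 = (1.66×10^-8)(1.95)/(3.200e-06) = 0.01012 Ω
Seg 2: A = πr² = π(1.9400e-04 m)² = 1.182e-07 m²
R_2 = (6.68×10^-8)(13.4)/(1.182e-07) = 7.571 Ω
Seg 3: A = π(d/2)² = π(9.0500e-04 m)² = 2.573e-06 m²
R_3 = (5.58×10^-8)(6.94)/(2.573e-06) = 0.1505 Ω
R_total = R_1 + R_2 + R_3 = 7.73 Ω

7.73 Ω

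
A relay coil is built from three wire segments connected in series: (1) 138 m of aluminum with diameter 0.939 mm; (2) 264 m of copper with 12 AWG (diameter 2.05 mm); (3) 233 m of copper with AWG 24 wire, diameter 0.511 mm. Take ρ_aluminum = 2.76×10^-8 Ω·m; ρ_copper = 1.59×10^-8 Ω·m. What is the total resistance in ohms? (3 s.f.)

24.8 Ω

Seg 1: A = π(d/2)² = π(4.6950e-04 m)² = 6.925e-07 m²
R_1 = (2.76×10^-8)(138)/(6.925e-07) = 5.5 Ω
Seg 2: A = π(2.05/2 mm)² = π(1.0250e-03 m)² = 3.301e-06 m²
R_2 = (1.59×10^-8)(264)/(3.301e-06) = 1.272 Ω
Seg 3: A = π(0.511/2 mm)² = π(2.5550e-04 m)² = 2.051e-07 m²
R_3 = (1.59×10^-8)(233)/(2.051e-07) = 18.06 Ω
R_total = R_1 + R_2 + R_3 = 24.8 Ω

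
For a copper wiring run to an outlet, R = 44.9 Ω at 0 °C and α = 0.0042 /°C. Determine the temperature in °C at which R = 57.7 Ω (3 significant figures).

R = R₀(1 + α(T − T₀)) ⇒ T = T₀ + (R/R₀ − 1)/α
T = 0 + (57.7/44.9 − 1)/0.0042 = 0 + (0.2851)/0.0042 = 67.9 °C

67.9 °C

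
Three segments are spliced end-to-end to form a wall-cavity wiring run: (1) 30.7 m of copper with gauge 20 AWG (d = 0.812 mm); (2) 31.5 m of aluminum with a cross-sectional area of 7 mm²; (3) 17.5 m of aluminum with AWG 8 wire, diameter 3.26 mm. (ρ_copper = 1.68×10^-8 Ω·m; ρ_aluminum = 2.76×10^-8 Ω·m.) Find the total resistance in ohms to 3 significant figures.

Seg 1: A = π(0.812/2 mm)² = π(4.0600e-04 m)² = 5.178e-07 m²
R_1 = (1.68×10^-8)(30.7)/(5.178e-07) = 0.996 Ω
Seg 2: A = 7 mm² = 7.000e-06 m²
R_2 = (2.76×10^-8)(31.5)/(7.000e-06) = 0.1242 Ω
Seg 3: A = π(3.26/2 mm)² = π(1.6300e-03 m)² = 8.347e-06 m²
R_3 = (2.76×10^-8)(17.5)/(8.347e-06) = 0.05787 Ω
R_total = R_1 + R_2 + R_3 = 1.18 Ω

1.18 Ω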